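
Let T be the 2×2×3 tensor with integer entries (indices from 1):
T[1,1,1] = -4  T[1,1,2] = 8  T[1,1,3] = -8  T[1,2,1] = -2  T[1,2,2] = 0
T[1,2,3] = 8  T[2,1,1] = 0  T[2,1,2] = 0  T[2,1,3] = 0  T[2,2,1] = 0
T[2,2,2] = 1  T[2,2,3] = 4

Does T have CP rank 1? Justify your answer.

The mode-3 unfolding of T (rows indexed by k, columns by (i,j) = (1,1), (1,2), (2,1), (2,2)) is [[-4, -2, 0, 0], [8, 0, 0, 1], [-8, 8, 0, 4]].
There the 3×3 minor on rows k ∈ {1, 2, 3}, columns (i,j) ∈ {(1,1), (1,2), (2,2)} is det [[-4, -2, 0], [8, 0, 1], [-8, 8, 4]] = 112 ≠ 0, so this unfolding has rank ≥ 3; CP rank is at least every unfolding rank, so rank(T) ≥ 3.
In particular rank(T) ≥ 3 > 1, so T is not rank-1.

No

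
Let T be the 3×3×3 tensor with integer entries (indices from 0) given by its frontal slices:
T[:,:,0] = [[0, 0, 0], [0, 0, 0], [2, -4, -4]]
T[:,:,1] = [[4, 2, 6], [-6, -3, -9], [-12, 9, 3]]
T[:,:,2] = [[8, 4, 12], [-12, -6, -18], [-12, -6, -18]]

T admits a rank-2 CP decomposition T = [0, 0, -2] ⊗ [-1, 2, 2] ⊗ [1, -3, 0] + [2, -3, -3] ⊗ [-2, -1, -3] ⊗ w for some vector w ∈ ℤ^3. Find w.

Subtract the known terms from T to get the rank-1 residual R = [2, -3, -3] ⊗ [-2, -1, -3] ⊗ w, so R[i,j,k] = a[i]·b[j]·w[k]. Pick indices with nonzero a[0]·b[0] = (2)·(-2) = -4. Only the fibre through (0,0,·) is needed: R[0,0,:] = T[0,0,:] − Σₗ aₗ[0]bₗ[0]cₗ = [0, 4, 8] − (0)·(-1)·[1, -3, 0] = [0, 4, 8]. Then w[k] = R[0,0,k] / -4 for each k, giving w = [0, 4, 8] / -4 = [0, -1, -2].

w = [0, -1, -2]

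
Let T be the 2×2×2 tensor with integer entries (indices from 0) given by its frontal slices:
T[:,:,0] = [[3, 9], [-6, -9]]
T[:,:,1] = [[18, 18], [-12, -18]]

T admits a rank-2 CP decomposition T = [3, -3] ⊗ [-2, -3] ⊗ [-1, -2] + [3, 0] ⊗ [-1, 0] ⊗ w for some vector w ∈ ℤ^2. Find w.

Subtract the known terms from T to get the rank-1 residual R = [3, 0] ⊗ [-1, 0] ⊗ w, so R[i,j,k] = a[i]·b[j]·w[k]. Pick indices with nonzero a[0]·b[0] = (3)·(-1) = -3. Only the fibre through (0,0,·) is needed: R[0,0,:] = T[0,0,:] − Σₗ aₗ[0]bₗ[0]cₗ = [3, 18] − (3)·(-2)·[-1, -2] = [-3, 6]. Then w[k] = R[0,0,k] / -3 for each k, giving w = [-3, 6] / -3 = [1, -2].

w = [1, -2]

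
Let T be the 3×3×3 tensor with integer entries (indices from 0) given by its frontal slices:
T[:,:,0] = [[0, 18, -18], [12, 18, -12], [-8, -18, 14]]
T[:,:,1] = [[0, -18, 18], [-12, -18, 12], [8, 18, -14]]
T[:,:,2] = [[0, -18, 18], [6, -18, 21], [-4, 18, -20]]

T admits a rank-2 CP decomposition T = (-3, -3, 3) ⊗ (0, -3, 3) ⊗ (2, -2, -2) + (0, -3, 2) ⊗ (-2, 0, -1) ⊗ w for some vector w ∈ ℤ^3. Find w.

w = (2, -2, 1)

Subtract the known terms from T to get the rank-1 residual R = (0, -3, 2) ⊗ (-2, 0, -1) ⊗ w, so R[i,j,k] = a[i]·b[j]·w[k]. Pick indices with nonzero a[1]·b[0] = (-3)·(-2) = 6. Only the fibre through (1,0,·) is needed: R[1,0,:] = T[1,0,:] − Σₗ aₗ[1]bₗ[0]cₗ = [12, -12, 6] − (-3)·(0)·(2, -2, -2) = [12, -12, 6]. Then w[k] = R[1,0,k] / 6 for each k, giving w = [12, -12, 6] / 6 = (2, -2, 1).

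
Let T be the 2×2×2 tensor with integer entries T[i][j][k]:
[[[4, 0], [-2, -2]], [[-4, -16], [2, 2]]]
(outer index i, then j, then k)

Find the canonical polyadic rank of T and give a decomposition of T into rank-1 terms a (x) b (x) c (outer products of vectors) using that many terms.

rank(T) = 2

Lower bound: the mode-1 unfolding of T (rows indexed by i, columns by (j,k) = (0,0), (0,1), (1,0), (1,1)) is [[4, 0, -2, -2], [-4, -16, 2, 2]].
There the 2×2 minor on rows i ∈ {0, 1}, columns (j,k) ∈ {(0,0), (0,1)} is det [[4, 0], [-4, -16]] = -64 ≠ 0, so this unfolding has rank ≥ 2; CP rank is at least every unfolding rank, so rank(T) ≥ 2. (Flattening ranks never certify an upper bound on CP rank; for that we must actually write T with 2 rank-1 terms.)
Upper bound — finding two terms. Write S_k = T[:,:,k] for the frontal slices: S₀ = [[4, -2], [-4, 2]], S₁ = [[0, -2], [-16, 2]].
If T = a₁ (x) b₁ (x) c₁ + a₂ (x) b₂ (x) c₂ then each S_k = c₁[k]·a₁b₁ᵀ + c₂[k]·a₂b₂ᵀ. S₀ and S₁ are linearly independent, so a₁b₁ᵀ and a₂b₂ᵀ must span the same plane of matrices: they are the rank-1 matrices of the form x·S₀ + y·S₁.
det(x·S₀ + y·S₁) is −32·xy − 32·y² = (-32)·(y)(x + y), vanishing at (x:y) = (1:0) and (1:-1).
M₁ = S₀ = [[4, -2], [-4, 2]] = 2·[1, -1][2, -1]ᵀ and M₂ = S₀ − S₁ = [[4, 0], [12, 0]] = 4·[1, 3][1, 0]ᵀ, so take a₁ = [1, -1], b₁ = [2, -1], a₂ = [1, 3], b₂ = [1, 0].
Each slice is an integer combination of E₁ = a₁b₁ᵀ and E₂ = a₂b₂ᵀ: S₀ = 2·E₁, S₁ = 2·E₁ − 4·E₂; reading off coefficients, c₁ = [2, 2] and c₂ = [0, -4].
Hence T = [1, -1] (x) [2, -1] (x) [2, 2] + [1, 3] (x) [1, 0] (x) [0, -4], so rank(T) ≤ 2.
These bounds meet, so rank(T) = 2.
Check entry T[1,0,0] = -4: (-1)·(2)·(2) + (3)·(1)·(0) = -4.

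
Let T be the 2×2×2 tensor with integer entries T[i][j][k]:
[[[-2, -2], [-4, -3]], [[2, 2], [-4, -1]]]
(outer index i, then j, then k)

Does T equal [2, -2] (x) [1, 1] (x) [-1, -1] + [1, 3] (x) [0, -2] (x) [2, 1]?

No

Reconstruct entry (0,1,0) from the claimed factors: Σₗ aₗ[0]bₗ[1]cₗ[0] = (2)·(1)·(-1) + (1)·(-2)·(2) = -6, but T[0,1,0] = -4. The claim is false.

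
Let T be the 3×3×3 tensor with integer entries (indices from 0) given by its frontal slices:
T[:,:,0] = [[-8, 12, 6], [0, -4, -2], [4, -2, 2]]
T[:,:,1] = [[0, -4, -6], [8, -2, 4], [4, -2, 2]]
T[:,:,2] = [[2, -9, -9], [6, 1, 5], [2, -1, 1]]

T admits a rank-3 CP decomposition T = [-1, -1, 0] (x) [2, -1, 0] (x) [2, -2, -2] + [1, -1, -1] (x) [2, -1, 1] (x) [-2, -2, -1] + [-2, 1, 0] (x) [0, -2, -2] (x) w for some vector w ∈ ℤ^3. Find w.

w = [2, -1, -2]

Subtract the known terms from T to get the rank-1 residual R = [-2, 1, 0] (x) [0, -2, -2] (x) w, so R[i,j,k] = a[i]·b[j]·w[k]. Pick indices with nonzero a[0]·b[1] = (-2)·(-2) = 4. Only the fibre through (0,1,·) is needed: R[0,1,:] = T[0,1,:] − Σₗ aₗ[0]bₗ[1]cₗ = [12, -4, -9] − (-1)·(-1)·[2, -2, -2] − (1)·(-1)·[-2, -2, -1] = [8, -4, -8]. Then w[k] = R[0,1,k] / 4 for each k, giving w = [8, -4, -8] / 4 = [2, -1, -2].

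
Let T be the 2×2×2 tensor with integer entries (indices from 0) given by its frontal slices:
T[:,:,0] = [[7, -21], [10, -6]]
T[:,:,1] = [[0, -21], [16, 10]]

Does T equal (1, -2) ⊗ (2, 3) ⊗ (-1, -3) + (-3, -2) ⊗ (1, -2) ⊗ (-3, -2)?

Reconstruct entrywise from the claimed factors. For example, T[1,1,0] = -6 and Σₗ aₗ[1]bₗ[1]cₗ[0] = (-2)·(3)·(-1) + (-2)·(-2)·(-3) = -6; checking all 8 entries, every one matches. The claim holds.

Yes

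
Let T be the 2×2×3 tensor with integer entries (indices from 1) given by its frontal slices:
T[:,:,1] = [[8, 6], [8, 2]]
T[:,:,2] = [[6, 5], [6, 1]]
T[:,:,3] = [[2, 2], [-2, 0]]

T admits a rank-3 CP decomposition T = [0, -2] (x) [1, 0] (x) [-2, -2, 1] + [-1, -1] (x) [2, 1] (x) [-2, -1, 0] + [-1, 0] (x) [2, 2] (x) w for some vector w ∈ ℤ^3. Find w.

Subtract the known terms from T to get the rank-1 residual R = [-1, 0] (x) [2, 2] (x) w, so R[i,j,k] = a[i]·b[j]·w[k]. Pick indices with nonzero a[1]·b[1] = (-1)·(2) = -2. Only the fibre through (1,1,·) is needed: R[1,1,:] = T[1,1,:] − Σₗ aₗ[1]bₗ[1]cₗ = [8, 6, 2] − (0)·(1)·[-2, -2, 1] − (-1)·(2)·[-2, -1, 0] = [4, 4, 2]. Then w[k] = R[1,1,k] / -2 for each k, giving w = [4, 4, 2] / -2 = [-2, -2, -1].

w = [-2, -2, -1]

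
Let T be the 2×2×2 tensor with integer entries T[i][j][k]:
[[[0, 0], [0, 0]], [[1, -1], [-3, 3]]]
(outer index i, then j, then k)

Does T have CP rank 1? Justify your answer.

The mode-1 fibre T[:,0,0] = [0, 1] gives a = (0, 1) (primitive direction); the mode-2 fibre T[1,:,0] = [1, -3] gives b = (1, -3); then c[k] = T[1,0,k] / (a[1]·b[0]) = [1, -1] / 1 = (1, -1).
Expanding (0, 1) (x) (1, -3) (x) (1, -1) reproduces all 8 entries of T, so T = (0, 1) (x) (1, -3) (x) (1, -1) and rank(T) ≤ 1.
Equivalently every frontal slice T[:,:,k] is c[k] times the rank-1 matrix (0, 1) (x) (1, -3). So T has rank 1 (it is nonzero).

Yes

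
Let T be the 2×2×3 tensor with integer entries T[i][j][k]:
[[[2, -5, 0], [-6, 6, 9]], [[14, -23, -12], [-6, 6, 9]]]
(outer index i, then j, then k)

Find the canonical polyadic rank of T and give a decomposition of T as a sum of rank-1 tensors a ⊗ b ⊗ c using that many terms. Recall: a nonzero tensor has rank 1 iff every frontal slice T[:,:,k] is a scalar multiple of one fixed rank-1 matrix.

rank(T) = 2

Lower bound: the mode-2 unfolding of T (rows indexed by j, columns by (i,k) = (0,0), (0,1), (0,2), (1,0), (1,1), (1,2)) is [[2, -5, 0, 14, -23, -12], [-6, 6, 9, -6, 6, 9]].
There the 2×2 minor on rows j ∈ {0, 1}, columns (i,k) ∈ {(0,0), (0,1)} is det [[2, -5], [-6, 6]] = -18 ≠ 0, so this unfolding has rank ≥ 2; CP rank is at least every unfolding rank, so rank(T) ≥ 2. (This is only a lower bound: in general the CP rank may exceed every unfolding rank, so we still need to exhibit 2 rank-1 terms summing to T.)
Upper bound — finding two terms. Write S_k = T[:,:,k] for the frontal slices: S₀ = [[2, -6], [14, -6]], S₁ = [[-5, 6], [-23, 6]], S₂ = [[0, 9], [-12, 9]].
If T = a₁ ⊗ b₁ ⊗ c₁ + a₂ ⊗ b₂ ⊗ c₂ then each S_k = c₁[k]·a₁b₁ᵀ + c₂[k]·a₂b₂ᵀ. S₀ and S₁ are linearly independent, so a₁b₁ᵀ and a₂b₂ᵀ must span the same plane of matrices: they are the rank-1 matrices of the form x·S₀ + y·S₁.
det(x·S₀ + y·S₁) is 72·x² − 180·xy + 108·y² = 36·(2·x − 3·y)(x − y), vanishing at (x:y) = (3:2) and (1:1).
M₁ = 3·S₀ + 2·S₁ = [[-4, -6], [-4, -6]] = (-2)·[1, 1][2, 3]ᵀ and M₂ = S₀ + S₁ = [[-3, 0], [-9, 0]] = (-3)·[1, 3][1, 0]ᵀ, so take a₁ = [1, 1], b₁ = [2, 3], a₂ = [1, 3], b₂ = [1, 0].
Each slice is an integer combination of E₁ = a₁b₁ᵀ and E₂ = a₂b₂ᵀ: S₀ = −2·E₁ + 6·E₂, S₁ = 2·E₁ − 9·E₂, S₂ = 3·E₁ − 6·E₂; reading off coefficients, c₁ = [-2, 2, 3] and c₂ = [6, -9, -6].
Hence T = [1, 1] ⊗ [2, 3] ⊗ [-2, 2, 3] + [1, 3] ⊗ [1, 0] ⊗ [6, -9, -6], so rank(T) ≤ 2.
These bounds meet, so rank(T) = 2.
Check entry T[1,1,2] = 9: (1)·(3)·(3) + (3)·(0)·(-6) = 9.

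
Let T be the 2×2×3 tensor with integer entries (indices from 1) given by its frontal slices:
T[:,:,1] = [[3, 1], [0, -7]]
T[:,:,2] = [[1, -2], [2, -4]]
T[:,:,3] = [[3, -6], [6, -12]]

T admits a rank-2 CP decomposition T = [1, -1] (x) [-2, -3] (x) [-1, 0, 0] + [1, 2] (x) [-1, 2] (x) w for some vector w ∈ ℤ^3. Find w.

w = [-1, -1, -3]

Subtract the known terms from T to get the rank-1 residual R = [1, 2] (x) [-1, 2] (x) w, so R[i,j,k] = a[i]·b[j]·w[k]. Pick indices with nonzero a[1]·b[1] = (1)·(-1) = -1. Only the fibre through (1,1,·) is needed: R[1,1,:] = T[1,1,:] − Σₗ aₗ[1]bₗ[1]cₗ = [3, 1, 3] − (1)·(-2)·[-1, 0, 0] = [1, 1, 3]. Then w[k] = R[1,1,k] / -1 for each k, giving w = [1, 1, 3] / -1 = [-1, -1, -3].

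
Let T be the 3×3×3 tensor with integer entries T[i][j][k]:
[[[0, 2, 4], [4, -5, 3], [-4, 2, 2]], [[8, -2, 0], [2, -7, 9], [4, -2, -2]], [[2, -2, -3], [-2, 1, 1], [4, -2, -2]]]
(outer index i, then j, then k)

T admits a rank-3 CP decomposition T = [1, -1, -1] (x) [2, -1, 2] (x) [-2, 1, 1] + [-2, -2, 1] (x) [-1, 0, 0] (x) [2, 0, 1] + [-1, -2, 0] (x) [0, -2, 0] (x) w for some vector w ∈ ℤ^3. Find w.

Subtract the known terms from T to get the rank-1 residual R = [-1, -2, 0] (x) [0, -2, 0] (x) w, so R[i,j,k] = a[i]·b[j]·w[k]. Pick indices with nonzero a[0]·b[1] = (-1)·(-2) = 2. Only the fibre through (0,1,·) is needed: R[0,1,:] = T[0,1,:] − Σₗ aₗ[0]bₗ[1]cₗ = [4, -5, 3] − (1)·(-1)·[-2, 1, 1] − (-2)·(0)·[2, 0, 1] = [2, -4, 4]. Then w[k] = R[0,1,k] / 2 for each k, giving w = [2, -4, 4] / 2 = [1, -2, 2].

w = [1, -2, 2]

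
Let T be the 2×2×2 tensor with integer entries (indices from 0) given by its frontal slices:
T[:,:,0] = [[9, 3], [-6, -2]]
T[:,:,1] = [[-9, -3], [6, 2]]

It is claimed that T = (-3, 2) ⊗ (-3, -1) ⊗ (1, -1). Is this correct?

Yes

Reconstruct entrywise from the claimed factors. For example, T[1,1,1] = 2 and Σₗ aₗ[1]bₗ[1]cₗ[1] = (2)·(-1)·(-1) = 2; checking all 8 entries, every one matches. The claim holds.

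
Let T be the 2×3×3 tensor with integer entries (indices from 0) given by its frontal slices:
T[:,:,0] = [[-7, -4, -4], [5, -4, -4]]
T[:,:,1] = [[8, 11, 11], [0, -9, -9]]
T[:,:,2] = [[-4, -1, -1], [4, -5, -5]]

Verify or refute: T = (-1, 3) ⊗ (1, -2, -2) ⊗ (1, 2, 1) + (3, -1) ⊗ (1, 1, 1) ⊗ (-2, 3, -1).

Reconstruct entry (0,0,1) from the claimed factors: Σₗ aₗ[0]bₗ[0]cₗ[1] = (-1)·(1)·(2) + (3)·(1)·(3) = 7, but T[0,0,1] = 8. The claim is false.

No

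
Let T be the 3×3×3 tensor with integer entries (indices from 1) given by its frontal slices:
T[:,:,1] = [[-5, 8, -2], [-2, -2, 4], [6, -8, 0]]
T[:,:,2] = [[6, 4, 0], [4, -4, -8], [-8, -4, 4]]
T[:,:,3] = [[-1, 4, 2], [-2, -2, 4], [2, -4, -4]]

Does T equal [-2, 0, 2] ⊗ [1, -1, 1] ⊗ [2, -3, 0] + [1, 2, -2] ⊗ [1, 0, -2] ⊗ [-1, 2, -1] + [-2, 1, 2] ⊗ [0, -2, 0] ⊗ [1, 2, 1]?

No

Reconstruct entry (1,1,2) from the claimed factors: Σₗ aₗ[1]bₗ[1]cₗ[2] = (-2)·(1)·(-3) + (1)·(1)·(2) + (-2)·(0)·(2) = 8, but T[1,1,2] = 6. The claim is false.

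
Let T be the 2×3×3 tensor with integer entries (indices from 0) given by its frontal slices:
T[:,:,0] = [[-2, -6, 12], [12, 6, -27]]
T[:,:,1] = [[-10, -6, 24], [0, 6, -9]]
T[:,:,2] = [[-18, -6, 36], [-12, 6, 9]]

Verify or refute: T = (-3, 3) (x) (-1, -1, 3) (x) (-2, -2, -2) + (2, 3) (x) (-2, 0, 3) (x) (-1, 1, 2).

Reconstruct entry (0,0,2) from the claimed factors: Σₗ aₗ[0]bₗ[0]cₗ[2] = (-3)·(-1)·(-2) + (2)·(-2)·(2) = -14, but T[0,0,2] = -18. The claim is false.

No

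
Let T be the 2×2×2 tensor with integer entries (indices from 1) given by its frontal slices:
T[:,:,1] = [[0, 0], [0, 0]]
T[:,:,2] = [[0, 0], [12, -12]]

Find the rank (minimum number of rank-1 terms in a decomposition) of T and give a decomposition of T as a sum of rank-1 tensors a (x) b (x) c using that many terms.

Lower bound: T ≠ 0 (e.g. T[2,1,2] = 12), so rank(T) ≥ 1.
Upper bound: if T = a (x) b (x) c then every fibre of T is a multiple of the corresponding factor, so read the factors off the fibres through the nonzero entry T[2,1,2] = 12.
The mode-1 fibre T[:,1,2] = [0, 12] gives a = (0, 1) (primitive direction); the mode-2 fibre T[2,:,2] = [12, -12] gives b = (1, -1); then c[k] = T[2,1,k] / (a[2]·b[1]) = [0, 12] / 1 = (0, 12).
Expanding (0, 1) (x) (1, -1) (x) (0, 12) reproduces all 8 entries of T, so T = (0, 1) (x) (1, -1) (x) (0, 12) and rank(T) ≤ 1.
These bounds meet, so rank(T) = 1.
Check entry T[2,2,1] = 0: (1)·(-1)·(0) = 0.

rank(T) = 1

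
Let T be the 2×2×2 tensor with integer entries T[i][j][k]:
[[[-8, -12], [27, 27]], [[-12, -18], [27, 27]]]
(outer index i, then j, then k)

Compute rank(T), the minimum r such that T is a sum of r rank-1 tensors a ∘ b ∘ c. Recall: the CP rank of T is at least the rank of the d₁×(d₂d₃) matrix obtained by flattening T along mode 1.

Lower bound: in the mode-3 unfolding of T (rows indexed by k, columns by (i,j)) the 2×2 minor on rows k ∈ {0, 1}, columns (i,j) ∈ {(0,0), (0,1)} is det [[-8, 27], [-12, 27]] = 108 ≠ 0, so that unfolding has rank ≥ 2 and hence rank(T) ≥ 2 (CP rank is at least every unfolding rank, though it can be larger).
Upper bound: with S_k = T[:,:,k], the two rank-1 terms a₁b₁ᵀ, a₂b₂ᵀ are the rank-1 members of the pencil x·S₀ + y·S₁.
det(x·S₀ + y·S₁) is 108·x² + 270·xy + 162·y² = 54·(2·x + 3·y)(x + y), vanishing at (x:y) = (3:-2) and (1:-1).
M₁ = 3·S₀ − 2·S₁ = [[0, 27], [0, 27]] = 27·[1, 1][0, 1]ᵀ and M₂ = S₀ − S₁ = [[4, 0], [6, 0]] = 2·[2, 3][1, 0]ᵀ, so take a₁ = [1, 1], b₁ = [0, 1], a₂ = [2, 3], b₂ = [1, 0].
Each slice is an integer combination of E₁ = a₁b₁ᵀ and E₂ = a₂b₂ᵀ: S₀ = 27·E₁ − 4·E₂, S₁ = 27·E₁ − 6·E₂; reading off coefficients, c₁ = [27, 27] and c₂ = [-4, -6].
Hence T = [1, 1] ∘ [0, 1] ∘ [27, 27] + [2, 3] ∘ [1, 0] ∘ [-4, -6], so rank(T) ≤ 2.
These bounds meet, so rank(T) = 2.

2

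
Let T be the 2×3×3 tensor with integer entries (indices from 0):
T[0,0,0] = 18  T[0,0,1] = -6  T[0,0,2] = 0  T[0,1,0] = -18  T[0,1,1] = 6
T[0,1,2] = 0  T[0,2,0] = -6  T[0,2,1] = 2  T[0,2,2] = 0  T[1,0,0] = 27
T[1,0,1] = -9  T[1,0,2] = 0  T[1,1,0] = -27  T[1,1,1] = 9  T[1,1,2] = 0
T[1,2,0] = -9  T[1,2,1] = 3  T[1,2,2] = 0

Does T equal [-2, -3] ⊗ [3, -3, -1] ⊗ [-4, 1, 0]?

Reconstruct entry (0,0,0) from the claimed factors: Σₗ aₗ[0]bₗ[0]cₗ[0] = (-2)·(3)·(-4) = 24, but T[0,0,0] = 18. The claim is false.

No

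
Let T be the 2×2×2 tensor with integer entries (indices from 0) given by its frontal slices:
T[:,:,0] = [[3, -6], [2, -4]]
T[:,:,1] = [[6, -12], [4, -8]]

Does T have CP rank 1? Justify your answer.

If T = a ⊗ b ⊗ c then every fibre of T is a multiple of the corresponding factor, so read the factors off the fibres through the nonzero entry T[0,0,0] = 3.
The mode-1 fibre T[:,0,0] = [3, 2] gives a = [3, 2] (primitive direction); the mode-2 fibre T[0,:,0] = [3, -6] gives b = [1, -2]; then c[k] = T[0,0,k] / (a[0]·b[0]) = [3, 6] / 3 = [1, 2].
Expanding [3, 2] ⊗ [1, -2] ⊗ [1, 2] reproduces all 8 entries of T, so T = [3, 2] ⊗ [1, -2] ⊗ [1, 2] and rank(T) ≤ 1.
Equivalently every frontal slice T[:,:,k] is c[k] times the rank-1 matrix [3, 2] ⊗ [1, -2]. So T has rank 1 (it is nonzero).

Yes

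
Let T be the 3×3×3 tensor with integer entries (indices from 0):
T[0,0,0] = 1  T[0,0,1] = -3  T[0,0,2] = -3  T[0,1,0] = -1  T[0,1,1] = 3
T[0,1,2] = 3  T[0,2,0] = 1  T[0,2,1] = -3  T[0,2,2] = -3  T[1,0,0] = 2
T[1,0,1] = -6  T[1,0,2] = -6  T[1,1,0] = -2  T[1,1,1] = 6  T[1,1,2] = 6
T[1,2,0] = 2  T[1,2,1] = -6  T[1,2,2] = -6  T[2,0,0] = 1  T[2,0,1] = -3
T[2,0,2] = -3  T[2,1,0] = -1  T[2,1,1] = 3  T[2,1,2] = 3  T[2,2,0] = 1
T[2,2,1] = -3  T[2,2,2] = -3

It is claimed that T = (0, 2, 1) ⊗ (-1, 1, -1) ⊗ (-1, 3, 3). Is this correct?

Reconstruct entry (0,0,0) from the claimed factors: Σₗ aₗ[0]bₗ[0]cₗ[0] = (0)·(-1)·(-1) = 0, but T[0,0,0] = 1. The claim is false.

No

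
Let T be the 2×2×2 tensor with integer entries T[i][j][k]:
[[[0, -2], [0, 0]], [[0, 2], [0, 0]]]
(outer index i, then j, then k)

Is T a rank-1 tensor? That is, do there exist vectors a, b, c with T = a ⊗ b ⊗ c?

Yes

The mode-1 fibre T[:,0,1] = [-2, 2] gives a = [1, -1] (primitive direction); the mode-2 fibre T[0,:,1] = [-2, 0] gives b = [1, 0]; then c[k] = T[0,0,k] / (a[0]·b[0]) = [0, -2] / 1 = [0, -2].
Expanding [1, -1] ⊗ [1, 0] ⊗ [0, -2] reproduces all 8 entries of T, so T = [1, -1] ⊗ [1, 0] ⊗ [0, -2] and rank(T) ≤ 1.
Equivalently every frontal slice T[:,:,k] is c[k] times the rank-1 matrix [1, -1] ⊗ [1, 0]. So T has rank 1 (it is nonzero).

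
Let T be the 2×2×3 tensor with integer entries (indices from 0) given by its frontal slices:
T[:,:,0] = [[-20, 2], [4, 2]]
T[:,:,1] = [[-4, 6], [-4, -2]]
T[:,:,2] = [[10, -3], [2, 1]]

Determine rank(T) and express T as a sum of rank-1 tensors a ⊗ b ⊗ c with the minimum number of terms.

rank(T) = 3

Lower bound: in the mode-3 unfolding of T (rows indexed by k, columns by (i,j)) the 3×3 minor on rows k ∈ {0, 1, 2}, columns (i,j) ∈ {(0,0), (0,1), (1,0)} is det [[-20, 2, 4], [-4, 6, -4], [10, -3, 2]] = -256 ≠ 0, so that unfolding has rank ≥ 3 and hence rank(T) ≥ 3 (CP rank is at least every unfolding rank, though it can be larger).
Upper bound: T is a sum of 3 rank-1 terms, T = (1, -1) ⊗ (2, 1) ⊗ (-2, 2, -1) + (1, 0) ⊗ (1, 0) ⊗ (-8, 0, 8) + (1, 0) ⊗ (2, -1) ⊗ (-4, -4, 2) (written with every a and b primitive with positive leading entry and the scale carried by c; CP decompositions are not unique, and this one is verified by expanding entrywise), so rank(T) ≤ 3.
These bounds meet, so rank(T) = 3.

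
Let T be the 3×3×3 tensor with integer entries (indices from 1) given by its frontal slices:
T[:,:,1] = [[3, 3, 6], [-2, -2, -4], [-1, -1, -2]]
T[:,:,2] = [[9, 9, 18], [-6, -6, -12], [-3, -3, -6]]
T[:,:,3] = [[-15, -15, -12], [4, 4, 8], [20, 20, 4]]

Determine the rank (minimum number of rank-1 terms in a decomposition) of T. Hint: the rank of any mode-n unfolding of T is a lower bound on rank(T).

Lower bound: the mode-2 unfolding of T (rows indexed by j, columns by (i,k) = (1,1), (1,2), (1,3), (2,1), (2,2), (2,3), (3,1), (3,2), (3,3)) is [[3, 9, -15, -2, -6, 4, -1, -3, 20], [3, 9, -15, -2, -6, 4, -1, -3, 20], [6, 18, -12, -4, -12, 8, -2, -6, 4]].
There the 2×2 minor on rows j ∈ {1, 3}, columns (i,k) ∈ {(1,1), (1,3)} is det [[3, -15], [6, -12]] = 54 ≠ 0, so this unfolding has rank ≥ 2; CP rank is at least every unfolding rank, so rank(T) ≥ 2. (Unfolding ranks only ever bound the CP rank from below — rank(T) can be strictly larger than all of them — so the matching upper bound has to come from an explicit 2-term decomposition.)
Upper bound — finding two terms. Write S_k = T[:,:,k] for the frontal slices: S₁ = [[3, 3, 6], [-2, -2, -4], [-1, -1, -2]], S₂ = [[9, 9, 18], [-6, -6, -12], [-3, -3, -6]], S₃ = [[-15, -15, -12], [4, 4, 8], [20, 20, 4]].
If T = a₁ ⊗ b₁ ⊗ c₁ + a₂ ⊗ b₂ ⊗ c₂ then each S_k = c₁[k]·a₁b₁ᵀ + c₂[k]·a₂b₂ᵀ. S₁ and S₃ are linearly independent, so a₁b₁ᵀ and a₂b₂ᵀ must span the same plane of matrices: they are the rank-1 matrices of the form x·S₁ + y·S₃.
The 2×2 minor of x·S₁ + y·S₃ on rows {1,2}, columns {1,3} is 36·xy − 72·y² = 36·(x − 2·y)(y), vanishing at (x:y) = (2:1) and (1:0).
M₁ = 2·S₁ + S₃ = [[-9, -9, 0], [0, 0, 0], [18, 18, 0]] = (-9)·[1, 0, -2][1, 1, 0]ᵀ and M₂ = S₁ = [[3, 3, 6], [-2, -2, -4], [-1, -1, -2]] = [3, -2, -1][1, 1, 2]ᵀ, so take a₁ = [1, 0, -2], b₁ = [1, 1, 0], a₂ = [3, -2, -1], b₂ = [1, 1, 2].
Each slice is an integer combination of E₁ = a₁b₁ᵀ and E₂ = a₂b₂ᵀ: S₁ = E₂, S₂ = 3·E₂, S₃ = −9·E₁ − 2·E₂; reading off coefficients, c₁ = [0, 0, -9] and c₂ = [1, 3, -2].
Hence T = [1, 0, -2] ⊗ [1, 1, 0] ⊗ [0, 0, -9] + [3, -2, -1] ⊗ [1, 1, 2] ⊗ [1, 3, -2], so rank(T) ≤ 2.
These bounds meet, so rank(T) = 2.
Check entry T[2,3,3] = 8: (0)·(0)·(-9) + (-2)·(2)·(-2) = 8.

2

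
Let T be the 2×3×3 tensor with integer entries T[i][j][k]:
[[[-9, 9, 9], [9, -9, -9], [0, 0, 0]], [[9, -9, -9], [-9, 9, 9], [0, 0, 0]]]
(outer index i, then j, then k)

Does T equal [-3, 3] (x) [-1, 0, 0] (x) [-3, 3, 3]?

No

Reconstruct entry (0,1,0) from the claimed factors: Σₗ aₗ[0]bₗ[1]cₗ[0] = (-3)·(0)·(-3) = 0, but T[0,1,0] = 9. The claim is false.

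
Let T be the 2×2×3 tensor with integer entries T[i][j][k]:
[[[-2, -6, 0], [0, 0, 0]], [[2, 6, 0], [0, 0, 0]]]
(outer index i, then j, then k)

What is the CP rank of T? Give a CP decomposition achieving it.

Lower bound: T ≠ 0 (e.g. T[0,0,0] = -2), so rank(T) ≥ 1.
Upper bound: the mode-1 fibre T[:,0,0] = [-2, 2] gives a = [1, -1] (primitive direction); the mode-2 fibre T[0,:,0] = [-2, 0] gives b = [1, 0]; then c[k] = T[0,0,k] / (a[0]·b[0]) = [-2, -6, 0] / 1 = [-2, -6, 0].
Expanding [1, -1] ⊗ [1, 0] ⊗ [-2, -6, 0] reproduces all 12 entries of T, so T = [1, -1] ⊗ [1, 0] ⊗ [-2, -6, 0] and rank(T) ≤ 1.
These bounds meet, so rank(T) = 1.

rank(T) = 1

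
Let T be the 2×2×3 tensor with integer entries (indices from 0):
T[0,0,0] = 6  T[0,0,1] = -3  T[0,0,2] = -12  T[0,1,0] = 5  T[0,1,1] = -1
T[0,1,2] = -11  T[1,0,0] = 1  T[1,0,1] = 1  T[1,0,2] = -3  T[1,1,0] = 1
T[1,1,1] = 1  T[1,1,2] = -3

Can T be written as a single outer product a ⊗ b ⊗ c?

The mode-2 unfolding of T (rows indexed by j, columns by (i,k) = (0,0), (0,1), (0,2), (1,0), (1,1), (1,2)) is [[6, -3, -12, 1, 1, -3], [5, -1, -11, 1, 1, -3]].
There the 2×2 minor on rows j ∈ {0, 1}, columns (i,k) ∈ {(0,0), (0,1)} is det [[6, -3], [5, -1]] = 9 ≠ 0, so this unfolding has rank ≥ 2; CP rank is at least every unfolding rank, so rank(T) ≥ 2.
In particular rank(T) ≥ 2 > 1, so T is not rank-1.

No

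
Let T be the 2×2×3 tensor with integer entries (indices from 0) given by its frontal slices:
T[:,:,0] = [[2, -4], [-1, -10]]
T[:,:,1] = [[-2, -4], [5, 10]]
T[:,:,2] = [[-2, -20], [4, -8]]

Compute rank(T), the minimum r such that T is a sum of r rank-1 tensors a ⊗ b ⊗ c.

Lower bound: the mode-3 unfolding of T (rows indexed by k, columns by (i,j) = (0,0), (0,1), (1,0), (1,1)) is [[2, -4, -1, -10], [-2, -4, 5, 10], [-2, -20, 4, -8]].
There the 3×3 minor on rows k ∈ {0, 1, 2}, columns (i,j) ∈ {(0,0), (0,1), (1,0)} is det [[2, -4, -1], [-2, -4, 5], [-2, -20, 4]] = 144 ≠ 0, so this unfolding has rank ≥ 3; CP rank is at least every unfolding rank, so rank(T) ≥ 3. (This is only a lower bound: in general the CP rank may exceed every unfolding rank, so we still need to exhibit 3 rank-1 terms summing to T.)
Upper bound: T is a sum of 3 rank-1 terms, T = (1, -1) ⊗ (1, 2) ⊗ (2, -4, -2) + (1, 1) ⊗ (1, -2) ⊗ (2, 0, 4) + (2, 1) ⊗ (1, 2) ⊗ (-1, 1, -2) (written with every a and b primitive with positive leading entry and the scale carried by c; CP decompositions are not unique, and this one is verified by expanding entrywise), so rank(T) ≤ 3.
These bounds meet, so rank(T) = 3.
Check entry T[1,0,0] = -1: (-1)·(1)·(2) + (1)·(1)·(2) + (1)·(1)·(-1) = -1.

3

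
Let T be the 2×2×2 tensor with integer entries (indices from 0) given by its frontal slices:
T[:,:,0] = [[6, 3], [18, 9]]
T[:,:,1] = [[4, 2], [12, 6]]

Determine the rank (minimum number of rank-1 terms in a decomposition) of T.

Lower bound: T ≠ 0 (e.g. T[0,0,0] = 6), so rank(T) ≥ 1.
Upper bound: if T = a ⊗ b ⊗ c then every fibre of T is a multiple of the corresponding factor, so read the factors off the fibres through the nonzero entry T[0,0,0] = 6.
The mode-1 fibre T[:,0,0] = [6, 18] gives a = (1, 3) (primitive direction); the mode-2 fibre T[0,:,0] = [6, 3] gives b = (2, 1); then c[k] = T[0,0,k] / (a[0]·b[0]) = [6, 4] / 2 = (3, 2).
Expanding (1, 3) ⊗ (2, 1) ⊗ (3, 2) reproduces all 8 entries of T, so T = (1, 3) ⊗ (2, 1) ⊗ (3, 2) and rank(T) ≤ 1.
These bounds meet, so rank(T) = 1.
Check entry T[0,0,0] = 6: (1)·(2)·(3) = 6.

1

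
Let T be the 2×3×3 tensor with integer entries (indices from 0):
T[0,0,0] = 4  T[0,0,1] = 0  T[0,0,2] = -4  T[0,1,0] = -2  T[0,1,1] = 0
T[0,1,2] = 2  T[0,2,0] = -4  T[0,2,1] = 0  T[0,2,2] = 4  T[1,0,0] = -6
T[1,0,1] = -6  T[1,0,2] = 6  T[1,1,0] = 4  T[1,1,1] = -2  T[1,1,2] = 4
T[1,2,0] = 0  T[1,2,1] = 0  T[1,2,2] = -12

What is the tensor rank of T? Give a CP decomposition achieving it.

rank(T) = 3

Lower bound: in the mode-2 unfolding of T (rows indexed by j, columns by (i,k)) the 3×3 minor on rows j ∈ {0, 1, 2}, columns (i,k) ∈ {(0,0), (1,0), (1,1)} is det [[4, -6, -6], [-2, 4, -2], [-4, 0, 0]] = -144 ≠ 0, so that unfolding has rank ≥ 3 and hence rank(T) ≥ 3 (CP rank is at least every unfolding rank, though it can be larger).
Upper bound: T is a sum of 3 rank-1 terms, T = (0, 1) ∘ (1, -1, 2) ∘ (-2, -2, -2) + (0, 1) ∘ (1, 1, -1) ∘ (0, -4, 4) + (1, -1) ∘ (2, -1, -2) ∘ (2, 0, -2) (one valid choice — decompositions are not unique — normalised so each a, b is primitive with positive first nonzero entry; check it by expanding all entries), so rank(T) ≤ 3.
These bounds meet, so rank(T) = 3.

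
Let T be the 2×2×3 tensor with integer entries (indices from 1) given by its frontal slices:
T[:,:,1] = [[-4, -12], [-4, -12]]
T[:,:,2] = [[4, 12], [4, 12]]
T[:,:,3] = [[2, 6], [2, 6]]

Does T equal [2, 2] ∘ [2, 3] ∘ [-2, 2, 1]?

No

Reconstruct entry (1,1,1) from the claimed factors: Σₗ aₗ[1]bₗ[1]cₗ[1] = (2)·(2)·(-2) = -8, but T[1,1,1] = -4. The claim is false.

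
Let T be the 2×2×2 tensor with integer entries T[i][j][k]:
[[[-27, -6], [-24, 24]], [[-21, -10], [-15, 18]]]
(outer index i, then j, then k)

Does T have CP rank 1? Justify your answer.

No

The mode-3 unfolding of T (rows indexed by k, columns by (i,j) = (0,0), (0,1), (1,0), (1,1)) is [[-27, -24, -21, -15], [-6, 24, -10, 18]].
There the 2×2 minor on rows k ∈ {0, 1}, columns (i,j) ∈ {(0,0), (0,1)} is det [[-27, -24], [-6, 24]] = -792 ≠ 0, so this unfolding has rank ≥ 2; CP rank is at least every unfolding rank, so rank(T) ≥ 2.
In particular rank(T) ≥ 2 > 1, so T is not rank-1.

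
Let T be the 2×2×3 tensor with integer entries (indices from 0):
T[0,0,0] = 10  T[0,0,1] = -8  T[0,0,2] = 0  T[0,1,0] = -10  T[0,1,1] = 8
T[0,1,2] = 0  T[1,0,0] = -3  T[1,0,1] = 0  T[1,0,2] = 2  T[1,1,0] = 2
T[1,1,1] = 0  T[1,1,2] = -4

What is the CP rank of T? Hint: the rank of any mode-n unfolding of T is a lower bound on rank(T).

3

Lower bound: the mode-3 unfolding of T (rows indexed by k, columns by (i,j) = (0,0), (0,1), (1,0), (1,1)) is [[10, -10, -3, 2], [-8, 8, 0, 0], [0, 0, 2, -4]].
There the 3×3 minor on rows k ∈ {0, 1, 2}, columns (i,j) ∈ {(0,0), (1,0), (1,1)} is det [[10, -3, 2], [-8, 0, 0], [0, 2, -4]] = 64 ≠ 0, so this unfolding has rank ≥ 3; CP rank is at least every unfolding rank, so rank(T) ≥ 3. (Flattening ranks never certify an upper bound on CP rank; for that we must actually write T with 3 rank-1 terms.)
Upper bound: T is a sum of 3 rank-1 terms, T = (0, 1) ⊗ (1, 0) ⊗ (-1, 0, -2) + (1, -1) ⊗ (1, -1) ⊗ (2, 0, -4) + (1, 0) ⊗ (1, -1) ⊗ (8, -8, 4) (written with every a and b primitive with positive leading entry and the scale carried by c; CP decompositions are not unique, and this one is verified by expanding entrywise), so rank(T) ≤ 3.
These bounds meet, so rank(T) = 3.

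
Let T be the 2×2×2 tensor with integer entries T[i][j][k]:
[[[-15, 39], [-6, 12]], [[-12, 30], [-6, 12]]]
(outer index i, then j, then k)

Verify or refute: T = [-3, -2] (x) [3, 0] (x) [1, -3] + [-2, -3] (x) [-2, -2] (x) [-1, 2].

Reconstruct entry (0,0,0) from the claimed factors: Σₗ aₗ[0]bₗ[0]cₗ[0] = (-3)·(3)·(1) + (-2)·(-2)·(-1) = -13, but T[0,0,0] = -15. The claim is false.

No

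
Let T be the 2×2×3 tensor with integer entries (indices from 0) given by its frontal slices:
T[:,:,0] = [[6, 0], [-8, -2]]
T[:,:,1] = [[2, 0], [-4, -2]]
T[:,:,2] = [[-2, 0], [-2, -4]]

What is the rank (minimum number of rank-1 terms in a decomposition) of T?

2

Lower bound: the mode-1 unfolding of T (rows indexed by i, columns by (j,k) = (0,0), (0,1), (0,2), (1,0), (1,1), (1,2)) is [[6, 2, -2, 0, 0, 0], [-8, -4, -2, -2, -2, -4]].
There the 2×2 minor on rows i ∈ {0, 1}, columns (j,k) ∈ {(0,0), (0,1)} is det [[6, 2], [-8, -4]] = -8 ≠ 0, so this unfolding has rank ≥ 2; CP rank is at least every unfolding rank, so rank(T) ≥ 2. (Flattening ranks never certify an upper bound on CP rank; for that we must actually write T with 2 rank-1 terms.)
Upper bound — finding two terms. Write S_k = T[:,:,k] for the frontal slices: S₀ = [[6, 0], [-8, -2]], S₁ = [[2, 0], [-4, -2]], S₂ = [[-2, 0], [-2, -4]].
If T = a₁ (x) b₁ (x) c₁ + a₂ (x) b₂ (x) c₂ then each S_k = c₁[k]·a₁b₁ᵀ + c₂[k]·a₂b₂ᵀ. S₀ and S₁ are linearly independent, so a₁b₁ᵀ and a₂b₂ᵀ must span the same plane of matrices: they are the rank-1 matrices of the form x·S₀ + y·S₁.
det(x·S₀ + y·S₁) is −12·x² − 16·xy − 4·y² = (-4)·(x + y)(3·x + y), vanishing at (x:y) = (1:-1) and (1:-3).
M₁ = S₀ − S₁ = [[4, 0], [-4, 0]] = 4·(1, -1)(1, 0)ᵀ and M₂ = S₀ − 3·S₁ = [[0, 0], [4, 4]] = 4·(0, 1)(1, 1)ᵀ, so take a₁ = (1, -1), b₁ = (1, 0), a₂ = (0, 1), b₂ = (1, 1).
Each slice is an integer combination of E₁ = a₁b₁ᵀ and E₂ = a₂b₂ᵀ: S₀ = 6·E₁ − 2·E₂, S₁ = 2·E₁ − 2·E₂, S₂ = −2·E₁ − 4·E₂; reading off coefficients, c₁ = (6, 2, -2) and c₂ = (-2, -2, -4).
Hence T = (1, -1) (x) (1, 0) (x) (6, 2, -2) + (0, 1) (x) (1, 1) (x) (-2, -2, -4), so rank(T) ≤ 2.
These bounds meet, so rank(T) = 2.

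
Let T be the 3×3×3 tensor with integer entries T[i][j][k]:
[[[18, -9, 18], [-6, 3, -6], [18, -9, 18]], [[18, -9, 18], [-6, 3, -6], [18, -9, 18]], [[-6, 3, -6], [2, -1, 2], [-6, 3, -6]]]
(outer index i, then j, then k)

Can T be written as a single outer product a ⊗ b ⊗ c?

The mode-1 fibre T[:,0,0] = [18, 18, -6] gives a = (3, 3, -1) (primitive direction); the mode-2 fibre T[0,:,0] = [18, -6, 18] gives b = (3, -1, 3); then c[k] = T[0,0,k] / (a[0]·b[0]) = [18, -9, 18] / 9 = (2, -1, 2).
Expanding (3, 3, -1) ⊗ (3, -1, 3) ⊗ (2, -1, 2) reproduces all 27 entries of T, so T = (3, 3, -1) ⊗ (3, -1, 3) ⊗ (2, -1, 2) and rank(T) ≤ 1.
Equivalently every frontal slice T[:,:,k] is c[k] times the rank-1 matrix (3, 3, -1) ⊗ (3, -1, 3). So T has rank 1 (it is nonzero).

Yes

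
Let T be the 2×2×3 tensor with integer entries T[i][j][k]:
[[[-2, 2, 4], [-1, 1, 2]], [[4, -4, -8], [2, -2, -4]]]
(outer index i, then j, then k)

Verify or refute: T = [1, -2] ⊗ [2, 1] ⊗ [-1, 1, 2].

Yes

Reconstruct entrywise from the claimed factors. For example, T[1,1,2] = -4 and Σₗ aₗ[1]bₗ[1]cₗ[2] = (-2)·(1)·(2) = -4; checking all 12 entries, every one matches. The claim holds.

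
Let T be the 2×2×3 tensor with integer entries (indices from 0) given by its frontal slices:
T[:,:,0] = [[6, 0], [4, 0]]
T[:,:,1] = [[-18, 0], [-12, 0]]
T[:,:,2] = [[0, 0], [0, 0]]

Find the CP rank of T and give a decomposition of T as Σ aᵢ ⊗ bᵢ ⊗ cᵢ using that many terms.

rank(T) = 1

Lower bound: T ≠ 0 (e.g. T[0,0,0] = 6), so rank(T) ≥ 1.
Upper bound: if T = a ⊗ b ⊗ c then every fibre of T is a multiple of the corresponding factor, so read the factors off the fibres through the nonzero entry T[0,0,0] = 6.
The mode-1 fibre T[:,0,0] = [6, 4] gives a = [3, 2] (primitive direction); the mode-2 fibre T[0,:,0] = [6, 0] gives b = [1, 0]; then c[k] = T[0,0,k] / (a[0]·b[0]) = [6, -18, 0] / 3 = [2, -6, 0].
Expanding [3, 2] ⊗ [1, 0] ⊗ [2, -6, 0] reproduces all 12 entries of T, so T = [3, 2] ⊗ [1, 0] ⊗ [2, -6, 0] and rank(T) ≤ 1.
These bounds meet, so rank(T) = 1.
Check entry T[1,1,1] = 0: (2)·(0)·(-6) = 0.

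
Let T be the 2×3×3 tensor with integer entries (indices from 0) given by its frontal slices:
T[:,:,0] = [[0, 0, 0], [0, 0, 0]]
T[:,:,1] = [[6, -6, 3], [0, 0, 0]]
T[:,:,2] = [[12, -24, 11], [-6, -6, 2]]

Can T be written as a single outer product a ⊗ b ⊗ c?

No

The mode-2 unfolding of T (rows indexed by j, columns by (i,k) = (0,0), (0,1), (0,2), (1,0), (1,1), (1,2)) is [[0, 6, 12, 0, 0, -6], [0, -6, -24, 0, 0, -6], [0, 3, 11, 0, 0, 2]].
There the 2×2 minor on rows j ∈ {0, 1}, columns (i,k) ∈ {(0,1), (0,2)} is det [[6, 12], [-6, -24]] = -72 ≠ 0, so this unfolding has rank ≥ 2; CP rank is at least every unfolding rank, so rank(T) ≥ 2.
In particular rank(T) ≥ 2 > 1, so T is not rank-1.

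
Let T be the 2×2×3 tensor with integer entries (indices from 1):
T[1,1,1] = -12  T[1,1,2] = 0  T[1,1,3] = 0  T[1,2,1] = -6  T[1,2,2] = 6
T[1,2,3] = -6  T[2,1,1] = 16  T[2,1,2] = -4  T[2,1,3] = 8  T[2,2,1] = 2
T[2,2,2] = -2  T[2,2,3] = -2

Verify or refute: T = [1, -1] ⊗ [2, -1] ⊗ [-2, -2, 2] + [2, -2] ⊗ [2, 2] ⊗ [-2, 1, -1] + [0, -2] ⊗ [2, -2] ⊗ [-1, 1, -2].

Reconstruct entrywise from the claimed factors. For example, T[1,2,1] = -6 and Σₗ aₗ[1]bₗ[2]cₗ[1] = (1)·(-1)·(-2) + (2)·(2)·(-2) + (0)·(-2)·(-1) = -6; checking all 12 entries, every one matches. The claim holds.

Yes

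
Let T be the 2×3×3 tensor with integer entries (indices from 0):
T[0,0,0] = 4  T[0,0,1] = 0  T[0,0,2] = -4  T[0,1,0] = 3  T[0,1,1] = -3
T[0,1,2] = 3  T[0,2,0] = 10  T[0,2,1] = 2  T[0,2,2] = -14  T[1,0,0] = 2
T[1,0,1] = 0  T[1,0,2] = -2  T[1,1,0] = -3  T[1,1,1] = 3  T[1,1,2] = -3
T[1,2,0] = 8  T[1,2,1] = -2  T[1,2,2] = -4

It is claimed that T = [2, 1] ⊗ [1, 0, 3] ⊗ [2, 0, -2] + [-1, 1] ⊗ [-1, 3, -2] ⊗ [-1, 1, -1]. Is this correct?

Reconstruct entry (0,0,0) from the claimed factors: Σₗ aₗ[0]bₗ[0]cₗ[0] = (2)·(1)·(2) + (-1)·(-1)·(-1) = 3, but T[0,0,0] = 4. The claim is false.

No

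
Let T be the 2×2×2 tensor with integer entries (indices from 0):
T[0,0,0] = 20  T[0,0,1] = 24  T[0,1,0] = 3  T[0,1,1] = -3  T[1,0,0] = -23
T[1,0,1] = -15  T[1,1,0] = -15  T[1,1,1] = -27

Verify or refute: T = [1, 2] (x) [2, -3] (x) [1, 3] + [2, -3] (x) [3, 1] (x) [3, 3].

Yes

Reconstruct entrywise from the claimed factors. For example, T[1,1,1] = -27 and Σₗ aₗ[1]bₗ[1]cₗ[1] = (2)·(-3)·(3) + (-3)·(1)·(3) = -27; checking all 8 entries, every one matches. The claim holds.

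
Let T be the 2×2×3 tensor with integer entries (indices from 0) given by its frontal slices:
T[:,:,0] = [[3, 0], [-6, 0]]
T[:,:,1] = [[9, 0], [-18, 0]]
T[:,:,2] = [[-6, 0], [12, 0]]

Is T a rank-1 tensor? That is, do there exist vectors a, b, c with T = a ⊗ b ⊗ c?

The mode-1 fibre T[:,0,0] = [3, -6] gives a = [1, -2] (primitive direction); the mode-2 fibre T[0,:,0] = [3, 0] gives b = [1, 0]; then c[k] = T[0,0,k] / (a[0]·b[0]) = [3, 9, -6] / 1 = [3, 9, -6].
Expanding [1, -2] ⊗ [1, 0] ⊗ [3, 9, -6] reproduces all 12 entries of T, so T = [1, -2] ⊗ [1, 0] ⊗ [3, 9, -6] and rank(T) ≤ 1.
Equivalently every frontal slice T[:,:,k] is c[k] times the rank-1 matrix [1, -2] ⊗ [1, 0]. So T has rank 1 (it is nonzero).

Yes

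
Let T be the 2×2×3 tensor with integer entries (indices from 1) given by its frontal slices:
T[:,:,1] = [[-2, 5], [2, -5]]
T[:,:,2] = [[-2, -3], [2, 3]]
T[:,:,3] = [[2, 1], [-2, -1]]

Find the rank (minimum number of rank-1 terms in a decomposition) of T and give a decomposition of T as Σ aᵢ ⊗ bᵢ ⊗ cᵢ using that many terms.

rank(T) = 2

Lower bound: in the mode-3 unfolding of T (rows indexed by k, columns by (i,j)) the 2×2 minor on rows k ∈ {1, 2}, columns (i,j) ∈ {(1,1), (1,2)} is det [[-2, 5], [-2, -3]] = 16 ≠ 0, so that unfolding has rank ≥ 2 and hence rank(T) ≥ 2 (CP rank is at least every unfolding rank, though it can be larger).
Upper bound: T[i,:,:] = a[i]·M for every slice, with a = (1, -1) and M = [[-2, -2, 2], [5, -3, 1]] (rows j, columns k).
Splitting M by its rows (j = 1, 2), M = (1, 0)(-2, -2, 2)ᵀ + (0, 1)(5, -3, 1)ᵀ.
Hence T = (1, -1) ⊗ (1, 0) ⊗ (-2, -2, 2) + (1, -1) ⊗ (0, 1) ⊗ (5, -3, 1), so rank(T) ≤ 2.
These bounds meet, so rank(T) = 2.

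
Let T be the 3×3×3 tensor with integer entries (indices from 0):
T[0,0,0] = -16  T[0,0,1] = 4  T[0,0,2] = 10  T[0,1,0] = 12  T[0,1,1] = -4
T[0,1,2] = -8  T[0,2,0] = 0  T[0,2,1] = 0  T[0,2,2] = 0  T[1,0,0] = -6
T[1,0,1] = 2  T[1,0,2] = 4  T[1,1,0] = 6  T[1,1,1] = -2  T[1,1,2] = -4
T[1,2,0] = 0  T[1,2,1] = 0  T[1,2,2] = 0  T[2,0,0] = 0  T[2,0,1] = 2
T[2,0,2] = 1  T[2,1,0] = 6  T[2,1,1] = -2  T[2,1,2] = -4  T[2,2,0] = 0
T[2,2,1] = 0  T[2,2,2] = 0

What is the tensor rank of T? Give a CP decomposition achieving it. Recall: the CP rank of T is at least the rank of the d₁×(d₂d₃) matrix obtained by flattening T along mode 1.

Lower bound: the mode-2 unfolding of T (rows indexed by j, columns by (i,k) = (0,0), (0,1), (0,2), (1,0), (1,1), (1,2), (2,0), (2,1), (2,2)) is [[-16, 4, 10, -6, 2, 4, 0, 2, 1], [12, -4, -8, 6, -2, -4, 6, -2, -4], [0, 0, 0, 0, 0, 0, 0, 0, 0]].
There the 2×2 minor on rows j ∈ {0, 1}, columns (i,k) ∈ {(0,0), (0,1)} is det [[-16, 4], [12, -4]] = 16 ≠ 0, so this unfolding has rank ≥ 2; CP rank is at least every unfolding rank, so rank(T) ≥ 2. (Unfolding ranks only ever bound the CP rank from below — rank(T) can be strictly larger than all of them — so the matching upper bound has to come from an explicit 2-term decomposition.)
Upper bound — finding two terms. Write S_k = T[:,:,k] for the frontal slices: S₀ = [[-16, 12, 0], [-6, 6, 0], [0, 6, 0]], S₁ = [[4, -4, 0], [2, -2, 0], [2, -2, 0]], S₂ = [[10, -8, 0], [4, -4, 0], [1, -4, 0]].
If T = a₁ ⊗ b₁ ⊗ c₁ + a₂ ⊗ b₂ ⊗ c₂ then each S_k = c₁[k]·a₁b₁ᵀ + c₂[k]·a₂b₂ᵀ. S₀ and S₁ are linearly independent, so a₁b₁ᵀ and a₂b₂ᵀ must span the same plane of matrices: they are the rank-1 matrices of the form x·S₀ + y·S₁.
The 2×2 minor of x·S₀ + y·S₁ on rows {0,1}, columns {0,1} is −24·x² + 8·xy = (-8)·(3·x − y)(x), vanishing at (x:y) = (1:3) and (0:1).
M₁ = S₀ + 3·S₁ = [[-4, 0, 0], [0, 0, 0], [6, 0, 0]] = (-2)·[2, 0, -3][1, 0, 0]ᵀ and M₂ = S₁ = [[4, -4, 0], [2, -2, 0], [2, -2, 0]] = 2·[2, 1, 1][1, -1, 0]ᵀ, so take a₁ = [2, 0, -3], b₁ = [1, 0, 0], a₂ = [2, 1, 1], b₂ = [1, -1, 0].
Each slice is an integer combination of E₁ = a₁b₁ᵀ and E₂ = a₂b₂ᵀ: S₀ = −2·E₁ − 6·E₂, S₁ = 2·E₂, S₂ = E₁ + 4·E₂; reading off coefficients, c₁ = [-2, 0, 1] and c₂ = [-6, 2, 4].
Hence T = [2, 0, -3] ⊗ [1, 0, 0] ⊗ [-2, 0, 1] + [2, 1, 1] ⊗ [1, -1, 0] ⊗ [-6, 2, 4], so rank(T) ≤ 2.
These bounds meet, so rank(T) = 2.

rank(T) = 2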